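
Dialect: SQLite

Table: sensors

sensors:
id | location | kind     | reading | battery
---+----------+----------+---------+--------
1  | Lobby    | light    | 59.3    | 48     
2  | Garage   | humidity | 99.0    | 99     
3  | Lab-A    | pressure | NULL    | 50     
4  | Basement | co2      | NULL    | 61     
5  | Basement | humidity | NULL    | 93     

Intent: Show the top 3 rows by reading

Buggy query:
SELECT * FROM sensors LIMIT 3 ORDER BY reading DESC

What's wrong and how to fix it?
Bug: ORDER BY cannot follow LIMIT; LIMIT is the final clause

Fix: Sort with ORDER BY, then apply LIMIT

Corrected query:
SELECT * FROM sensors ORDER BY reading DESC LIMIT 3

Result:
id | location | kind     | reading | battery
---+----------+----------+---------+--------
2  | Garage   | humidity | 99      | 99     
1  | Lobby    | light    | 59.3    | 48     
3  | Lab-A    | pressure | NULL    | 50     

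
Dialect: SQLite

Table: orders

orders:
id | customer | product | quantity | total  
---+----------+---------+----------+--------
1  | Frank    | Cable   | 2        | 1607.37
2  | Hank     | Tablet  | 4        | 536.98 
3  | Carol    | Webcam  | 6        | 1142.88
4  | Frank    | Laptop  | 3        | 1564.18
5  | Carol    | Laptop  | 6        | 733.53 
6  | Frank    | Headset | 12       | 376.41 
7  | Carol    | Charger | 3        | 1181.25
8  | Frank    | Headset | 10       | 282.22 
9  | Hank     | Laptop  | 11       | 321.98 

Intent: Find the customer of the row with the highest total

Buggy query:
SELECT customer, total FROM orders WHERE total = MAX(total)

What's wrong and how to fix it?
Bug: MAX(total) is an aggregate and cannot be used directly in WHERE

Fix: Wrap MAX in a scalar subquery so WHERE compares against a single value

Corrected query:
SELECT customer, total FROM orders WHERE total = (SELECT MAX(total) FROM orders)

Result:
customer | total  
---------+--------
Frank    | 1607.37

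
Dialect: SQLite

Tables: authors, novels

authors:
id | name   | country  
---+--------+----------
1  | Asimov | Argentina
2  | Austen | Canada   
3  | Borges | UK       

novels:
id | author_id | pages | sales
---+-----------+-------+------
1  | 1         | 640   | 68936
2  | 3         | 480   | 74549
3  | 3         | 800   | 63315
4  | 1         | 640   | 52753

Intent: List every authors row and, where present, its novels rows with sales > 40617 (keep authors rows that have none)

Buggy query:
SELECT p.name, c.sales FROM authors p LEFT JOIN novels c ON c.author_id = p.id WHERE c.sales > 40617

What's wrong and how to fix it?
Bug: Filtering c.sales in WHERE discards the NULL rows produced by LEFT JOIN, turning it into an inner join

Fix: Move the right-table condition into the ON clause so unmatched parents are kept

Corrected query:
SELECT p.name, c.sales FROM authors p LEFT JOIN novels c ON c.author_id = p.id AND c.sales > 40617

Result:
name   | sales
-------+------
Asimov | 52753
Asimov | 68936
Austen | NULL 
Borges | 63315
Borges | 74549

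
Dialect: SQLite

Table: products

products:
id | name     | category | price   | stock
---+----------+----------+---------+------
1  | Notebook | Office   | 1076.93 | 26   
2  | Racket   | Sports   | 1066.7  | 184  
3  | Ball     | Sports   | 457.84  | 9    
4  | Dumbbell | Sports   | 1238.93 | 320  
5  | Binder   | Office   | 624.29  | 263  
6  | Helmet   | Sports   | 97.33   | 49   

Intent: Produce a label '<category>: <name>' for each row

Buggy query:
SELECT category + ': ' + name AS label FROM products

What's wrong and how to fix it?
Bug: SQLite uses || for string concatenation; + coerces text to numbers (yielding 0)

Fix: Replace + with || to concatenate text

Corrected query:
SELECT category || ': ' || name AS label FROM products

Result:
label           
----------------
Office: Notebook
Sports: Racket  
Sports: Ball    
Sports: Dumbbell
Office: Binder  
Sports: Helmet  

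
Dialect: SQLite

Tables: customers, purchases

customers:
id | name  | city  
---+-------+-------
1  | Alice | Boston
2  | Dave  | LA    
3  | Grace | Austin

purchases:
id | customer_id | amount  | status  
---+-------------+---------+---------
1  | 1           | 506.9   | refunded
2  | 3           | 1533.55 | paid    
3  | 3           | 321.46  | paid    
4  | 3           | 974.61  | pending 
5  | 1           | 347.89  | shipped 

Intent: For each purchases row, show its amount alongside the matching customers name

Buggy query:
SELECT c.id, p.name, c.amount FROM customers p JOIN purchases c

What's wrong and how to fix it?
Bug: JOIN with no ON clause produces a cartesian product; every purchases row pairs with every customers row

Fix: Specify the join condition linking the foreign key to the parent id

Corrected query:
SELECT c.id, p.name, c.amount FROM customers p JOIN purchases c ON c.customer_id = p.id

Result:
id | name  | amount 
---+-------+--------
1  | Alice | 506.9  
2  | Grace | 1533.55
3  | Grace | 321.46 
4  | Grace | 974.61 
5  | Alice | 347.89 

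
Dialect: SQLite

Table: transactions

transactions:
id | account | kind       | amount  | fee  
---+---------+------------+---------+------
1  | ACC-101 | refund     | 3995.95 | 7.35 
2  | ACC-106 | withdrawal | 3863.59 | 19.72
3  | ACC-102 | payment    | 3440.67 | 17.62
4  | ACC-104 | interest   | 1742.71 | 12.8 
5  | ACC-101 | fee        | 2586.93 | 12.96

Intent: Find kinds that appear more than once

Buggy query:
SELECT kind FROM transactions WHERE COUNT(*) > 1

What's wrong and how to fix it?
Bug: COUNT(*) is an aggregate and cannot be used in WHERE

Fix: Group first, then use HAVING for the count condition

Corrected query:
SELECT kind FROM transactions GROUP BY kind HAVING COUNT(*) > 1

Result:
(no rows)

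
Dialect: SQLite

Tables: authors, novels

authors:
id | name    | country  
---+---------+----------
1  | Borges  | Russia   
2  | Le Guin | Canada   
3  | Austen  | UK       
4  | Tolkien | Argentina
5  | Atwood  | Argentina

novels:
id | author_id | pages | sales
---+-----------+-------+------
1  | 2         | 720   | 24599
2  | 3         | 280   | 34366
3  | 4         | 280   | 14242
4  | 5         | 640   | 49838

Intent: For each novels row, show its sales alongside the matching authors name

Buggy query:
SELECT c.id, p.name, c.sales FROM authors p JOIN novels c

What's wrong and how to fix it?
Bug: Missing join condition: each novels row is matched to all authors rows instead of just its own

Fix: Specify the join condition linking the foreign key to the parent id

Corrected query:
SELECT c.id, p.name, c.sales FROM authors p JOIN novels c ON c.author_id = p.id

Result:
id | name    | sales
---+---------+------
1  | Le Guin | 24599
2  | Austen  | 34366
3  | Tolkien | 14242
4  | Atwood  | 49838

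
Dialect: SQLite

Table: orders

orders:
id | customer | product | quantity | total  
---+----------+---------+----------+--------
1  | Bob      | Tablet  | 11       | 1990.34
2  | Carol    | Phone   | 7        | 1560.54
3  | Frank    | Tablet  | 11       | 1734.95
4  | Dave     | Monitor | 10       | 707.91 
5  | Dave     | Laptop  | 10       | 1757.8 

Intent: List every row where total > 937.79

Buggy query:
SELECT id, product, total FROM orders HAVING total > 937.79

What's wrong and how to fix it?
Bug: HAVING filters the output of aggregation, but this query has no GROUP BY and no aggregate functions, so SQLite rejects it (HAVING clause on a non-aggregate query); the condition here is per row

Fix: Replace HAVING with WHERE since the condition applies to individual rows

Corrected query:
SELECT id, product, total FROM orders WHERE total > 937.79

Result:
id | product | total  
---+---------+--------
1  | Tablet  | 1990.34
2  | Phone   | 1560.54
3  | Tablet  | 1734.95
5  | Laptop  | 1757.8 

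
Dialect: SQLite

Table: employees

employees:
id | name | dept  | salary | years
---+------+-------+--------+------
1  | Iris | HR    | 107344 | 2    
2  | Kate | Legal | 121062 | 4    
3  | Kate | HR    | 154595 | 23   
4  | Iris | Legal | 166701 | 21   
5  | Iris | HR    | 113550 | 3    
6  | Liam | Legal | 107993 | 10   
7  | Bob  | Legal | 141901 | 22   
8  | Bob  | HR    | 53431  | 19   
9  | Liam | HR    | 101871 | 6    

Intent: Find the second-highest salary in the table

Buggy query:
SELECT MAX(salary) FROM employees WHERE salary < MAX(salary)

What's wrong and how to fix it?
Bug: MAX(salary) on the right of the comparison is an aggregate-in-WHERE error

Fix: Put the inner MAX in a scalar subquery

Corrected query:
SELECT MAX(salary) FROM employees WHERE salary < (SELECT MAX(salary) FROM employees)

Result:
MAX(salary)
-----------
154595     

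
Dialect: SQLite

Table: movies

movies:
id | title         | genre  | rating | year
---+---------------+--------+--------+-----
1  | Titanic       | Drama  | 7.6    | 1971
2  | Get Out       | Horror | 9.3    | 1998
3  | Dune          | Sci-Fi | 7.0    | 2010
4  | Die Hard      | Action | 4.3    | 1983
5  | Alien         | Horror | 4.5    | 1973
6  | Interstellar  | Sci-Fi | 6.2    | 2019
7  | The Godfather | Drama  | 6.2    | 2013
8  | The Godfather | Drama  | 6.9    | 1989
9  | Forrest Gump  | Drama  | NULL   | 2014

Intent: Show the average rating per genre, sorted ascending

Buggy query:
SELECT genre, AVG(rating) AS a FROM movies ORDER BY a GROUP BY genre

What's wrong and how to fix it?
Bug: GROUP BY must precede ORDER BY

Fix: Reorder: SELECT … FROM … GROUP BY … ORDER BY …

Corrected query:
SELECT genre, AVG(rating) AS a FROM movies GROUP BY genre ORDER BY a

Result:
genre  | a  
-------+----
Action | 4.3
Sci-Fi | 6.6
Drama  | 6.9
Horror | 6.9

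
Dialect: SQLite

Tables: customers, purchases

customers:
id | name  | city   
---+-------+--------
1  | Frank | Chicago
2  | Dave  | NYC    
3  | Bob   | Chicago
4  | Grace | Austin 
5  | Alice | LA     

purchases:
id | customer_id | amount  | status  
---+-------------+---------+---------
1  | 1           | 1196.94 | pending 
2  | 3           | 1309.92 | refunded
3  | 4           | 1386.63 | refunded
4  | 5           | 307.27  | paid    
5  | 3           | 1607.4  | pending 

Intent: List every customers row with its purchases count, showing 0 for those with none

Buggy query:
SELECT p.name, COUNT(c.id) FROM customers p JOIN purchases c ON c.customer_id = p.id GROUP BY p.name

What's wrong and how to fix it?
Bug: INNER JOIN drops customers rows that have no matching purchases rows

Fix: Use LEFT JOIN so parents without children still appear (COUNT(c.id) gives 0)

Corrected query:
SELECT p.name, COUNT(c.id) FROM customers p LEFT JOIN purchases c ON c.customer_id = p.id GROUP BY p.name

Result:
name  | COUNT(c.id)
------+------------
Alice | 1          
Bob   | 2          
Dave  | 0          
Frank | 1          
Grace | 1          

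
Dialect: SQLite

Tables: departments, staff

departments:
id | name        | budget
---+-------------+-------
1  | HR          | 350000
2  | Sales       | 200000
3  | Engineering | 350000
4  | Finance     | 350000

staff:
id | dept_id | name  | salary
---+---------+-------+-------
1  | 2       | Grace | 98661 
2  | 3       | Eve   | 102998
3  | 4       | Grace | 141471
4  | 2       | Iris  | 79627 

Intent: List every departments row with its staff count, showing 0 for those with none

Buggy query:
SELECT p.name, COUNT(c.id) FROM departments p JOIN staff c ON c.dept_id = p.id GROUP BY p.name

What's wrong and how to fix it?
Bug: An inner join excludes parents with zero children

Fix: Use LEFT JOIN so parents without children still appear (COUNT(c.id) gives 0)

Corrected query:
SELECT p.name, COUNT(c.id) FROM departments p LEFT JOIN staff c ON c.dept_id = p.id GROUP BY p.name

Result:
name        | COUNT(c.id)
------------+------------
Engineering | 1          
Finance     | 1          
HR          | 0          
Sales       | 2          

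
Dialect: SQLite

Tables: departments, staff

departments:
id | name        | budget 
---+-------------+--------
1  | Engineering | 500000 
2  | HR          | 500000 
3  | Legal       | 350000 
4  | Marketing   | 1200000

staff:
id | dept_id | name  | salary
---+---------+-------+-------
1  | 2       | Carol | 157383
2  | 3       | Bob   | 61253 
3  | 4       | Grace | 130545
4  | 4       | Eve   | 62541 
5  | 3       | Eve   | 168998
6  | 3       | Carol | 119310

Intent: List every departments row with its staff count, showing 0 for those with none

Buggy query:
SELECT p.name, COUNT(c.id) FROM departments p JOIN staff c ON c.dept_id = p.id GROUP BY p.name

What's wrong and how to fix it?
Bug: INNER JOIN drops departments rows that have no matching staff rows

Fix: Switch to LEFT JOIN to retain unmatched parent rows

Corrected query:
SELECT p.name, COUNT(c.id) FROM departments p LEFT JOIN staff c ON c.dept_id = p.id GROUP BY p.name

Result:
name        | COUNT(c.id)
------------+------------
Engineering | 0          
HR          | 1          
Legal       | 3          
Marketing   | 2          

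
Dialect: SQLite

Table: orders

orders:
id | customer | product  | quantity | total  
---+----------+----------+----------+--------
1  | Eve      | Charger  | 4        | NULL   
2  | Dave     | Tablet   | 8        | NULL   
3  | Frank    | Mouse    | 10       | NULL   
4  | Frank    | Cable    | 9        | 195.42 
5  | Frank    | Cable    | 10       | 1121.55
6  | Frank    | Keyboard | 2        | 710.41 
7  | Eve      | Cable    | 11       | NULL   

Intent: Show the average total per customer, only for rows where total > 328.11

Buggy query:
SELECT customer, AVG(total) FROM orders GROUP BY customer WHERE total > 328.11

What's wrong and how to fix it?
Bug: WHERE cannot follow GROUP BY

Fix: Place WHERE between FROM and GROUP BY

Corrected query:
SELECT customer, AVG(total) FROM orders WHERE total > 328.11 GROUP BY customer

Result:
customer | AVG(total)
---------+-----------
Frank    | 915.98    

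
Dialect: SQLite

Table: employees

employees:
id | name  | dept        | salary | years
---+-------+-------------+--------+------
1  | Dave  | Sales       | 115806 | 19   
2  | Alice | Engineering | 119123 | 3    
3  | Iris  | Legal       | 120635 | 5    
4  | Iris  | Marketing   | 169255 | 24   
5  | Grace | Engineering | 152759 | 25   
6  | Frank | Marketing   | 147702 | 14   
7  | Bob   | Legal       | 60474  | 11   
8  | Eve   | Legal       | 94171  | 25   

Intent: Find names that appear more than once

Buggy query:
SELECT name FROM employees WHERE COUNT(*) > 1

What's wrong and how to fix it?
Bug: WHERE can't reference COUNT(*); aggregates are computed after WHERE

Fix: Group first, then use HAVING for the count condition

Corrected query:
SELECT name FROM employees GROUP BY name HAVING COUNT(*) > 1

Result:
name
----
Iris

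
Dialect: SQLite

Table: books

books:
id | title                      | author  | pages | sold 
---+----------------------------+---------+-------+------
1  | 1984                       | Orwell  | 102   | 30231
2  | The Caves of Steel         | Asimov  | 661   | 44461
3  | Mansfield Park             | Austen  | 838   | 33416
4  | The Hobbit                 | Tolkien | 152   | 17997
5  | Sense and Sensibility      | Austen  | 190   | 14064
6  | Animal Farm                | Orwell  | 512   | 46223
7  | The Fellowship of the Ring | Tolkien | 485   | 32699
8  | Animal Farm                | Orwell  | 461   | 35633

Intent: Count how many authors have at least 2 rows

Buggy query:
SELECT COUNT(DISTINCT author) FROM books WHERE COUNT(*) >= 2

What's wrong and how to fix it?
Bug: WHERE filters individual rows, not groups, so a group-level COUNT is invalid there

Fix: Use a subquery that GROUPs and filters with HAVING, then count its rows

Corrected query:
SELECT COUNT(*) FROM (SELECT author FROM books GROUP BY author HAVING COUNT(*) >= 2)

Result:
COUNT(*)
--------
3       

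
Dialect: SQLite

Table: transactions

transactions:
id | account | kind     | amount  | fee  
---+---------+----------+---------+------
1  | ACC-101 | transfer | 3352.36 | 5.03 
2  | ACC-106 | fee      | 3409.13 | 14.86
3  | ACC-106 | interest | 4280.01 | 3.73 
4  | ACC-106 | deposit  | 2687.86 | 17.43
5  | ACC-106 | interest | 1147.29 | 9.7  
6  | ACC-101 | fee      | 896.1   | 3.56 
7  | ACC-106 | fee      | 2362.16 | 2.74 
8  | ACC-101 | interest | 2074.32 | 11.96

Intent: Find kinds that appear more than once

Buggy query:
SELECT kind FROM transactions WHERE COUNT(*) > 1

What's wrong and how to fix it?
Bug: COUNT(*) is an aggregate and cannot be used in WHERE

Fix: GROUP BY kind, then filter groups with HAVING COUNT(*) > 1

Corrected query:
SELECT kind FROM transactions GROUP BY kind HAVING COUNT(*) > 1

Result:
kind    
--------
fee     
interest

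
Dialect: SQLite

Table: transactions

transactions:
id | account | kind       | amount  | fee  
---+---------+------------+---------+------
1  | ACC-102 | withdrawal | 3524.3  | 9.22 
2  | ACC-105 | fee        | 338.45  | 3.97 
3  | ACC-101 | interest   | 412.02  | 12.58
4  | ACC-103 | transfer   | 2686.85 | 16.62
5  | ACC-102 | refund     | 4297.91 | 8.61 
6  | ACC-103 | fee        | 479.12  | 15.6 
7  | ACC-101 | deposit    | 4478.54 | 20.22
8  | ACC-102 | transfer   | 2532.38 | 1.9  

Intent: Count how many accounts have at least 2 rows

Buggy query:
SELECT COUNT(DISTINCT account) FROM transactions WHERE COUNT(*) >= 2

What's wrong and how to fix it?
Bug: WHERE filters individual rows, not groups, so a group-level COUNT is invalid there

Fix: Group first with HAVING COUNT(*) >= 2, then COUNT the resulting groups

Corrected query:
SELECT COUNT(*) FROM (SELECT account FROM transactions GROUP BY account HAVING COUNT(*) >= 2)

Result:
COUNT(*)
--------
3       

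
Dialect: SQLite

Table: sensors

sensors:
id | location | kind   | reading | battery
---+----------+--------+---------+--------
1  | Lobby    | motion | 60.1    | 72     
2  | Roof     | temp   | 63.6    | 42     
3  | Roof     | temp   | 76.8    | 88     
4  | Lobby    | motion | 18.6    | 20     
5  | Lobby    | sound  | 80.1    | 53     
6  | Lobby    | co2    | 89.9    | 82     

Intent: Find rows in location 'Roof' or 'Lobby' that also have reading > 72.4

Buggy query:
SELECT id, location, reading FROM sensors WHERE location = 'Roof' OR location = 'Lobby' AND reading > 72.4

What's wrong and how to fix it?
Bug: Without parentheses, AND is evaluated before OR, so the reading filter only applies to the 'Lobby' branch

Fix: Group the OR with parentheses (or use IN), then AND the threshold

Corrected query:
SELECT id, location, reading FROM sensors WHERE (location = 'Roof' OR location = 'Lobby') AND reading > 72.4

Result:
id | location | reading
---+----------+--------
3  | Roof     | 76.8   
5  | Lobby    | 80.1   
6  | Lobby    | 89.9   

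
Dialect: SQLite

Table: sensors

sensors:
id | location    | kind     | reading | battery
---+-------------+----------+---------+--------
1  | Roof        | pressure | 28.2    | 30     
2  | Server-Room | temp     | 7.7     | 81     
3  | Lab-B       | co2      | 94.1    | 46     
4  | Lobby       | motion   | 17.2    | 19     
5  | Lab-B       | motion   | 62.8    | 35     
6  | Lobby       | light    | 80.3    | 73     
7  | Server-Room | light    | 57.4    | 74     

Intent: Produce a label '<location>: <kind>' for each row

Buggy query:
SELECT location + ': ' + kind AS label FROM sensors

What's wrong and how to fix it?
Bug: SQLite uses || for string concatenation; + coerces text to numbers (yielding 0)

Fix: Use the || operator for string concatenation

Corrected query:
SELECT location || ': ' || kind AS label FROM sensors

Result:
label             
------------------
Roof: pressure    
Server-Room: temp 
Lab-B: co2        
Lobby: motion     
Lab-B: motion     
Lobby: light      
Server-Room: light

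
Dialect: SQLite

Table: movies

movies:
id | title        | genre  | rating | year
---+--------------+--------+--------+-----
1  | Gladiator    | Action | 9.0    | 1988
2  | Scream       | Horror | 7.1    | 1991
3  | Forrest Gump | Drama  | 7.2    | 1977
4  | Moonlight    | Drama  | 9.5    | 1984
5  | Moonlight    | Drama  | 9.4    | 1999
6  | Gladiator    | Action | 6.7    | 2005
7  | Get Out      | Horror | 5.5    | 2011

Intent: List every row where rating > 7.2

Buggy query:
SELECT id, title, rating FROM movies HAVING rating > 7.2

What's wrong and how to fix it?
Bug: HAVING filters the output of aggregation, but this query has no GROUP BY and no aggregate functions, so SQLite rejects it (HAVING clause on a non-aggregate query); the condition here is per row

Fix: Replace HAVING with WHERE since the condition applies to individual rows

Corrected query:
SELECT id, title, rating FROM movies WHERE rating > 7.2

Result:
id | title     | rating
---+-----------+-------
1  | Gladiator | 9     
4  | Moonlight | 9.5   
5  | Moonlight | 9.4   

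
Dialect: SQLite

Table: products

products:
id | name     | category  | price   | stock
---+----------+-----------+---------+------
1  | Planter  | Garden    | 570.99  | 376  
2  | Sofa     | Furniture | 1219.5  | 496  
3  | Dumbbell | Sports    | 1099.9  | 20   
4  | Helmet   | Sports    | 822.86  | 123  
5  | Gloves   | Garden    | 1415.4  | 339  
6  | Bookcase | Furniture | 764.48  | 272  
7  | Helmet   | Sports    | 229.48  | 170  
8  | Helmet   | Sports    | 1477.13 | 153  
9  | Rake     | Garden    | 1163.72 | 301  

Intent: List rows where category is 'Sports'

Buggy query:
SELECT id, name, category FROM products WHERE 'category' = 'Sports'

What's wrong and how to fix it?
Bug: 'category' in single quotes is a string literal, not the column; the comparison is literal-vs-literal and never true

Fix: Remove the quotes around the column name (or use double quotes for an identifier)

Corrected query:
SELECT id, name, category FROM products WHERE category = 'Sports'

Result:
id | name     | category
---+----------+---------
3  | Dumbbell | Sports  
4  | Helmet   | Sports  
7  | Helmet   | Sports  
8  | Helmet   | Sports  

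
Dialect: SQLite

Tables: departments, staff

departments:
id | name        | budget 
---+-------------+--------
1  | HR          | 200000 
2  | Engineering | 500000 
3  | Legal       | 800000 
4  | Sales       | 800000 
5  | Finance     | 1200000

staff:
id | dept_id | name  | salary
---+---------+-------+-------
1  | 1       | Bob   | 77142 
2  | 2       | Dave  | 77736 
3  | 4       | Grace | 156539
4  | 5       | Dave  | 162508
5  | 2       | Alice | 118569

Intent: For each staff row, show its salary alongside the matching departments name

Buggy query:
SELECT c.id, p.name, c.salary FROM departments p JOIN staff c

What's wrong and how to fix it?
Bug: JOIN with no ON clause produces a cartesian product; every staff row pairs with every departments row

Fix: Add ON c.dept_id = p.id to the JOIN

Corrected query:
SELECT c.id, p.name, c.salary FROM departments p JOIN staff c ON c.dept_id = p.id

Result:
id | name        | salary
---+-------------+-------
1  | HR          | 77142 
2  | Engineering | 77736 
3  | Sales       | 156539
4  | Finance     | 162508
5  | Engineering | 118569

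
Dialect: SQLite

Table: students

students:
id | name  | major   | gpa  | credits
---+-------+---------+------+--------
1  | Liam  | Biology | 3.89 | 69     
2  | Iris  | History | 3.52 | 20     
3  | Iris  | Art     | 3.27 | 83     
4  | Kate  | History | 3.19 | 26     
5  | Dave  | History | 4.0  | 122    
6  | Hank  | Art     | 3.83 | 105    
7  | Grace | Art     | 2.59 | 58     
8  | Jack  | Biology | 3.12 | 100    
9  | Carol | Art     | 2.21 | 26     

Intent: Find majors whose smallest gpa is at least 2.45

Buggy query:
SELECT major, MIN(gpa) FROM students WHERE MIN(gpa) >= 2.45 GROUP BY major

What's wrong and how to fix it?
Bug: MIN() in WHERE is a misuse of aggregate

Fix: Use HAVING for the per-group MIN condition

Corrected query:
SELECT major, MIN(gpa) FROM students GROUP BY major HAVING MIN(gpa) >= 2.45

Result:
major   | MIN(gpa)
--------+---------
Biology | 3.12    
History | 3.19    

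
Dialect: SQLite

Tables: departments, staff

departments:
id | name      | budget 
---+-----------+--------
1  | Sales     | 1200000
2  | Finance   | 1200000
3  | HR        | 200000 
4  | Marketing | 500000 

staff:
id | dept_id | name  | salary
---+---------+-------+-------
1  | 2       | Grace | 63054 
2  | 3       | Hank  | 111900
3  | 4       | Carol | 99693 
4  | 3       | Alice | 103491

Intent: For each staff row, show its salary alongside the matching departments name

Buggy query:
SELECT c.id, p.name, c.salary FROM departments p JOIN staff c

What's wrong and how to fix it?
Bug: Missing join condition: each staff row is matched to all departments rows instead of just its own

Fix: Add ON c.dept_id = p.id to the JOIN

Corrected query:
SELECT c.id, p.name, c.salary FROM departments p JOIN staff c ON c.dept_id = p.id

Result:
id | name      | salary
---+-----------+-------
1  | Finance   | 63054 
2  | HR        | 111900
3  | Marketing | 99693 
4  | HR        | 103491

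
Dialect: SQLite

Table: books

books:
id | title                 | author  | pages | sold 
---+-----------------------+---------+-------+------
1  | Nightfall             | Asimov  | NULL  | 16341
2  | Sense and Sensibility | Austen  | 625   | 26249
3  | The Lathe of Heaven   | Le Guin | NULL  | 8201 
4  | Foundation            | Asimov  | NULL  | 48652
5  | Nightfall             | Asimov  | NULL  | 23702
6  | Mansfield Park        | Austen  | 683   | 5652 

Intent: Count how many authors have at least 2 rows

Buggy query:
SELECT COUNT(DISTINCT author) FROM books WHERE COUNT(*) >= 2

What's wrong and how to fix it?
Bug: COUNT(*) cannot appear in WHERE; the per-group count doesn't exist yet

Fix: Use a subquery that GROUPs and filters with HAVING, then count its rows

Corrected query:
SELECT COUNT(*) FROM (SELECT author FROM books GROUP BY author HAVING COUNT(*) >= 2)

Result:
COUNT(*)
--------
2       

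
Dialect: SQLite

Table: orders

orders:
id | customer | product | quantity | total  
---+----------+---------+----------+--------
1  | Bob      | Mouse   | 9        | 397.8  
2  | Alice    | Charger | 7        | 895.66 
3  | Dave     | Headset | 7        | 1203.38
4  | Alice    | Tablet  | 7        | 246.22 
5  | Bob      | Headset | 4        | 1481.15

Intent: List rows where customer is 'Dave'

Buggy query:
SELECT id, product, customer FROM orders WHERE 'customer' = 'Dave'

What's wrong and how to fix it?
Bug: Single quotes denote string literals in SQL; the column name is being compared as a constant string

Fix: Remove the quotes around the column name (or use double quotes for an identifier)

Corrected query:
SELECT id, product, customer FROM orders WHERE customer = 'Dave'

Result:
id | product | customer
---+---------+---------
3  | Headset | Dave    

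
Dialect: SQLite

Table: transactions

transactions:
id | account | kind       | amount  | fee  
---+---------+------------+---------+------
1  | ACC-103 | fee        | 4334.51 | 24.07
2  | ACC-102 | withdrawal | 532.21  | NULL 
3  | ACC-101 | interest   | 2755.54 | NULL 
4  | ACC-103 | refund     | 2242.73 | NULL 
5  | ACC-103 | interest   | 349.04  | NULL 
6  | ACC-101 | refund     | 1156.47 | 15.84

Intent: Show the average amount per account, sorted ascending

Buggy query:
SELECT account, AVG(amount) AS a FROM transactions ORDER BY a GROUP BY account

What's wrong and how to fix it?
Bug: GROUP BY must precede ORDER BY

Fix: Reorder: SELECT … FROM … GROUP BY … ORDER BY …

Corrected query:
SELECT account, AVG(amount) AS a FROM transactions GROUP BY account ORDER BY a

Result:
account | a       
--------+---------
ACC-102 | 532.21  
ACC-101 | 1956.005
ACC-103 | 2308.76 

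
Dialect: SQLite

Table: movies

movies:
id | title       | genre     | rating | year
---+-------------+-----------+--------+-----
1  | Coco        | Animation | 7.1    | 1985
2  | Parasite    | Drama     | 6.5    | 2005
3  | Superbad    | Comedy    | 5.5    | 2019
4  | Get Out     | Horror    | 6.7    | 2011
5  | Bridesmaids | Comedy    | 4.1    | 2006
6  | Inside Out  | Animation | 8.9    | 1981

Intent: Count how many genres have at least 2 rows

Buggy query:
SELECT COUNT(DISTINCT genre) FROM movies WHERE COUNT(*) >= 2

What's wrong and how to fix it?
Bug: WHERE filters individual rows, not groups, so a group-level COUNT is invalid there

Fix: Group first with HAVING COUNT(*) >= 2, then COUNT the resulting groups

Corrected query:
SELECT COUNT(*) FROM (SELECT genre FROM movies GROUP BY genre HAVING COUNT(*) >= 2)

Result:
COUNT(*)
--------
2       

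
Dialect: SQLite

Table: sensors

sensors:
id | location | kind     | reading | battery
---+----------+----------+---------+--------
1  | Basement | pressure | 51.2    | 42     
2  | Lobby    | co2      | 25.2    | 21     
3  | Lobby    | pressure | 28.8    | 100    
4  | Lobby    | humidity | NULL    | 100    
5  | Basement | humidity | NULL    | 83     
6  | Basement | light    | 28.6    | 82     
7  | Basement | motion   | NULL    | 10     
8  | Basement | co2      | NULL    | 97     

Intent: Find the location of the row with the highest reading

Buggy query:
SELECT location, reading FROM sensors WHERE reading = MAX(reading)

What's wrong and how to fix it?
Bug: MAX(reading) is an aggregate and cannot be used directly in WHERE

Fix: Wrap MAX in a scalar subquery so WHERE compares against a single value

Corrected query:
SELECT location, reading FROM sensors WHERE reading = (SELECT MAX(reading) FROM sensors)

Result:
location | reading
---------+--------
Basement | 51.2   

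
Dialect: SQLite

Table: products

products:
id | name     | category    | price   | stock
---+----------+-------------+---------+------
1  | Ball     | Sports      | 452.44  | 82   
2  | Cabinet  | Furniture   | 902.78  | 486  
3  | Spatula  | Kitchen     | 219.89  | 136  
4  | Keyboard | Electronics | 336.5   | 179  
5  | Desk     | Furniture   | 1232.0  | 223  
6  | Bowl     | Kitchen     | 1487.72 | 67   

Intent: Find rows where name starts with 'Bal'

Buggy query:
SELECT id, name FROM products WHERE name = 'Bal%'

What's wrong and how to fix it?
Bug: '=' compares the literal string including the % character; pattern matching needs LIKE

Fix: Use LIKE for wildcard pattern matching

Corrected query:
SELECT id, name FROM products WHERE name LIKE 'Bal%'

Result:
id | name
---+-----
1  | Ball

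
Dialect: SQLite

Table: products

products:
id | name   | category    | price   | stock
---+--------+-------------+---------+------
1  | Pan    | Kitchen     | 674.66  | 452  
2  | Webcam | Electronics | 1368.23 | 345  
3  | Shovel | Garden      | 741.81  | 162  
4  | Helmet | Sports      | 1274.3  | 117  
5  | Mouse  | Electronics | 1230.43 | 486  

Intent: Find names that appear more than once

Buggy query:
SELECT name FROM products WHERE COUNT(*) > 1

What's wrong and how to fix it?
Bug: WHERE can't reference COUNT(*); aggregates are computed after WHERE

Fix: GROUP BY name, then filter groups with HAVING COUNT(*) > 1

Corrected query:
SELECT name FROM products GROUP BY name HAVING COUNT(*) > 1

Result:
(no rows)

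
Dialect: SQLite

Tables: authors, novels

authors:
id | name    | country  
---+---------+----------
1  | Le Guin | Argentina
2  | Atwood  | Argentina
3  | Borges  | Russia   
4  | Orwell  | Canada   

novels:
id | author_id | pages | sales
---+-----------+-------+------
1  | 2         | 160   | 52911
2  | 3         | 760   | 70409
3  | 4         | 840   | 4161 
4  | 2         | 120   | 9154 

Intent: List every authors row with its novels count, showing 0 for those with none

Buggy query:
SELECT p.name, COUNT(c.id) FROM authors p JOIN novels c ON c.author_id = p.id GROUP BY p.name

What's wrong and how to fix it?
Bug: An inner join excludes parents with zero children

Fix: Switch to LEFT JOIN to retain unmatched parent rows

Corrected query:
SELECT p.name, COUNT(c.id) FROM authors p LEFT JOIN novels c ON c.author_id = p.id GROUP BY p.name

Result:
name    | COUNT(c.id)
--------+------------
Atwood  | 2          
Borges  | 1          
Le Guin | 0          
Orwell  | 1          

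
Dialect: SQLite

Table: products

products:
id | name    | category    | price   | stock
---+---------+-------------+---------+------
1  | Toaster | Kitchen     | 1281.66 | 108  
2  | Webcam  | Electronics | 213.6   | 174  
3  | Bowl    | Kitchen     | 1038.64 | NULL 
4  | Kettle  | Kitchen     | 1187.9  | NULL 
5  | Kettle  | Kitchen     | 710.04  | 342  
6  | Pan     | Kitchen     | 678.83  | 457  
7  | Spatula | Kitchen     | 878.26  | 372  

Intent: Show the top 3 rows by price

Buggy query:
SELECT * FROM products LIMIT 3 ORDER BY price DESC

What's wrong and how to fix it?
Bug: ORDER BY cannot follow LIMIT; LIMIT is the final clause

Fix: Swap the clauses: ORDER BY first, then LIMIT

Corrected query:
SELECT * FROM products ORDER BY price DESC LIMIT 3

Result:
id | name    | category | price   | stock
---+---------+----------+---------+------
1  | Toaster | Kitchen  | 1281.66 | 108  
4  | Kettle  | Kitchen  | 1187.9  | NULL 
3  | Bowl    | Kitchen  | 1038.64 | NULL 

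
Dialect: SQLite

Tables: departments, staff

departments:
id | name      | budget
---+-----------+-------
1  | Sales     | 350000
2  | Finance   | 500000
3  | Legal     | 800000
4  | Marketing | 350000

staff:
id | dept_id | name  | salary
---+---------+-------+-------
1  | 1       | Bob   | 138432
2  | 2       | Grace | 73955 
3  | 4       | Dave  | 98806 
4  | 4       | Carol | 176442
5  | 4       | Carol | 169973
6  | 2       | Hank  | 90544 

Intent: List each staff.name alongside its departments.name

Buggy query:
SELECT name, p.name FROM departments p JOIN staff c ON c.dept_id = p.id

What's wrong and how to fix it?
Bug: 'name' exists in both joined tables, so the database can't tell which one is meant

Fix: Qualify the column with its table alias (c.name)

Corrected query:
SELECT c.name, p.name FROM departments p JOIN staff c ON c.dept_id = p.id

Result:
name  | name     
------+----------
Bob   | Sales    
Grace | Finance  
Dave  | Marketing
Carol | Marketing
Carol | Marketing
Hank  | Finance  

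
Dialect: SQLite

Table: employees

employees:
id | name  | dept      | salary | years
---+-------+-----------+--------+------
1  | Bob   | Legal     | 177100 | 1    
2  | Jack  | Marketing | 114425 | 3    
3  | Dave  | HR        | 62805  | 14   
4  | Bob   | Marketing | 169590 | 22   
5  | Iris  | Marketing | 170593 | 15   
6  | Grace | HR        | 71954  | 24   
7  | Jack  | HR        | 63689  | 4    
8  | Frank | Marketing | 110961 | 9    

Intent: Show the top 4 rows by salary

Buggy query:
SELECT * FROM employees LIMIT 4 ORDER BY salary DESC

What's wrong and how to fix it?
Bug: ORDER BY cannot follow LIMIT; LIMIT is the final clause

Fix: Sort with ORDER BY, then apply LIMIT

Corrected query:
SELECT * FROM employees ORDER BY salary DESC LIMIT 4

Result:
id | name | dept      | salary | years
---+------+-----------+--------+------
1  | Bob  | Legal     | 177100 | 1    
5  | Iris | Marketing | 170593 | 15   
4  | Bob  | Marketing | 169590 | 22   
2  | Jack | Marketing | 114425 | 3    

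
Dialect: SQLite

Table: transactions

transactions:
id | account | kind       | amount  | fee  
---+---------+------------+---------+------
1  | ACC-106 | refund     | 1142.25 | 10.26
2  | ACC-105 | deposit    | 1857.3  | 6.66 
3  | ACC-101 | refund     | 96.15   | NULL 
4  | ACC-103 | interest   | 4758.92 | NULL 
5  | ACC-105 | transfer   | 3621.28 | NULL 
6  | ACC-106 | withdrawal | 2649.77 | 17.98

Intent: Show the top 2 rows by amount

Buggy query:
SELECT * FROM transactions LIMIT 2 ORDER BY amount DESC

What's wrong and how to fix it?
Bug: LIMIT must come after ORDER BY

Fix: Swap the clauses: ORDER BY first, then LIMIT

Corrected query:
SELECT * FROM transactions ORDER BY amount DESC LIMIT 2

Result:
id | account | kind     | amount  | fee 
---+---------+----------+---------+-----
4  | ACC-103 | interest | 4758.92 | NULL
5  | ACC-105 | transfer | 3621.28 | NULL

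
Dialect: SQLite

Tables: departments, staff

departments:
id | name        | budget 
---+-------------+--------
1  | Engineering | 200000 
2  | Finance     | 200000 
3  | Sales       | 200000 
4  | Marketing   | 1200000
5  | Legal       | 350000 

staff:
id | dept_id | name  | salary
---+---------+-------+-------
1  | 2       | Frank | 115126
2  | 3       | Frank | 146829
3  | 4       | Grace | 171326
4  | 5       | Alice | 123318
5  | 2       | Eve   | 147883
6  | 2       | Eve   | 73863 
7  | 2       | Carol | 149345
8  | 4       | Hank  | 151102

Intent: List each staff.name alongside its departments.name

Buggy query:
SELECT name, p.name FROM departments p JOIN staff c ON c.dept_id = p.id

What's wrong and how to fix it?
Bug: Both tables have a 'name' column; the unqualified reference is ambiguous

Fix: Qualify the column with its table alias (c.name)

Corrected query:
SELECT c.name, p.name FROM departments p JOIN staff c ON c.dept_id = p.id

Result:
name  | name     
------+----------
Frank | Finance  
Frank | Sales    
Grace | Marketing
Alice | Legal    
Eve   | Finance  
Eve   | Finance  
Carol | Finance  
Hank  | Marketing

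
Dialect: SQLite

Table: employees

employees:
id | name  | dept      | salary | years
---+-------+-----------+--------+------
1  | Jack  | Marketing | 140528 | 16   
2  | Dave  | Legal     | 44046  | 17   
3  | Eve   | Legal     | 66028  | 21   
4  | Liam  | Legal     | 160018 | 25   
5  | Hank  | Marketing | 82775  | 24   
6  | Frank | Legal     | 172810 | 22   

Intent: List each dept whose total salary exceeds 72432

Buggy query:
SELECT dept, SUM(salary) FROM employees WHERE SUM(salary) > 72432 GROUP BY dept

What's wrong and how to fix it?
Bug: SUM(salary) is an aggregate, but WHERE filters rows before aggregation

Fix: Use HAVING (which filters groups after aggregation) instead of WHERE

Corrected query:
SELECT dept, SUM(salary) FROM employees GROUP BY dept HAVING SUM(salary) > 72432

Result:
dept      | SUM(salary)
----------+------------
Legal     | 442902     
Marketing | 223303     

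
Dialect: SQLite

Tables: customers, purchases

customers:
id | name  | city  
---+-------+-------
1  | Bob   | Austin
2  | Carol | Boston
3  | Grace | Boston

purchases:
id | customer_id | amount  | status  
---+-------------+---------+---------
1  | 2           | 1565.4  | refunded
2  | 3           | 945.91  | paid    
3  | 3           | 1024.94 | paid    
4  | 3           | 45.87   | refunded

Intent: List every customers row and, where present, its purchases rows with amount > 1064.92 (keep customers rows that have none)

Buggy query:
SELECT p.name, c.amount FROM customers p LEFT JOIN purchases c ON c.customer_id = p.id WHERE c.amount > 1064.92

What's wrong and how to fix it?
Bug: A WHERE condition on the right-hand table after LEFT JOIN drops unmatched parents

Fix: Move the right-table condition into the ON clause so unmatched parents are kept

Corrected query:
SELECT p.name, c.amount FROM customers p LEFT JOIN purchases c ON c.customer_id = p.id AND c.amount > 1064.92

Result:
name  | amount
------+-------
Bob   | NULL  
Carol | 1565.4
Grace | NULL  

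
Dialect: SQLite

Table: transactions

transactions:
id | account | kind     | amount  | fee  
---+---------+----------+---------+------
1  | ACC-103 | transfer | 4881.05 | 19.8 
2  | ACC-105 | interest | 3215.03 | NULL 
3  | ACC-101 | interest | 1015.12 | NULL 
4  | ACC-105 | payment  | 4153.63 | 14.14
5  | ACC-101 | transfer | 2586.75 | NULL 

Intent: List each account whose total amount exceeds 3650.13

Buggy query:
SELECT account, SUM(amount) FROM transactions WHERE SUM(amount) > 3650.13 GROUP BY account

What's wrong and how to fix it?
Bug: Aggregate functions cannot appear in a WHERE clause

Fix: Move the aggregate condition to a HAVING clause

Corrected query:
SELECT account, SUM(amount) FROM transactions GROUP BY account HAVING SUM(amount) > 3650.13

Result:
account | SUM(amount)
--------+------------
ACC-103 | 4881.05    
ACC-105 | 7368.66    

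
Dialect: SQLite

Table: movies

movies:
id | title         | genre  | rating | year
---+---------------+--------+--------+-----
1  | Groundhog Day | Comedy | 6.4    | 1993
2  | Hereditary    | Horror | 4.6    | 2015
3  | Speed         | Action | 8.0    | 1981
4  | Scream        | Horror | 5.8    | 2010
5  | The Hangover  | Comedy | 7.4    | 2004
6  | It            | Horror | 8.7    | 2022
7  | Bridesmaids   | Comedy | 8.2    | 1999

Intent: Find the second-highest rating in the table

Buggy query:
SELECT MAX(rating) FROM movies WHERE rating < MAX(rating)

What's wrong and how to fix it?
Bug: MAX(rating) on the right of the comparison is an aggregate-in-WHERE error

Fix: Put the inner MAX in a scalar subquery

Corrected query:
SELECT MAX(rating) FROM movies WHERE rating < (SELECT MAX(rating) FROM movies)

Result:
MAX(rating)
-----------
8.2        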